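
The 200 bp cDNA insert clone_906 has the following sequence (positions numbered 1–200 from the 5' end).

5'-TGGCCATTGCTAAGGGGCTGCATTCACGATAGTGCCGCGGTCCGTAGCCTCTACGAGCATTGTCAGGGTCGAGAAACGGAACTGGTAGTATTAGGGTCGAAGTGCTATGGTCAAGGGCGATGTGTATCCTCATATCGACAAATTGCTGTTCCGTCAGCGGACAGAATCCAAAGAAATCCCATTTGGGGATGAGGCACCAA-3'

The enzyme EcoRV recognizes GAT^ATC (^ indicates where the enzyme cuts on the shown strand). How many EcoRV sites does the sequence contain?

0

No occurrence of GATATC is present in the sequence.
EcoRV does not cut: 0 sites.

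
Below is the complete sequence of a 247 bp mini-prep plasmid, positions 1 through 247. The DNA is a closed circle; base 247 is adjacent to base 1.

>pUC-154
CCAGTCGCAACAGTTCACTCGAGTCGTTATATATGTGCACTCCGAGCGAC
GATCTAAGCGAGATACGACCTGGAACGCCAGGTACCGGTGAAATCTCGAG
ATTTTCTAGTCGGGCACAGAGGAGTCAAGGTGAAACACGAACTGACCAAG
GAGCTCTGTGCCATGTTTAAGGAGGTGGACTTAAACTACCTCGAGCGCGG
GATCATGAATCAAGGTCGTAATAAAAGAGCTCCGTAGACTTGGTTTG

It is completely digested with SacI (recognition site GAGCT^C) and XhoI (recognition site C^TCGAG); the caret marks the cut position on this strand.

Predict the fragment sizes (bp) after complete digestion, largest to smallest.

SacI sites (GAGCTC) start at positions 151, 227.
SacI cuts after base 5 of each site (before the last base), so after positions 155, 231.
XhoI sites (CTCGAG) start at positions 18, 95, 190.
XhoI cuts after the first base of each site, so after positions 18, 95, 190.
Combined cut positions: 18, 95, 155, 190, 231.
Circular molecule, 5 cuts → 5 fragments:
  19–95 → 77 bp
  96–155 → 60 bp
  156–190 → 35 bp
  191–231 → 41 bp
  232–247 then 1–18 → 16 + 18 = 34 bp
Sorted largest to smallest: 77, 60, 41, 35, 34 bp.

77, 60, 41, 35, 34 bp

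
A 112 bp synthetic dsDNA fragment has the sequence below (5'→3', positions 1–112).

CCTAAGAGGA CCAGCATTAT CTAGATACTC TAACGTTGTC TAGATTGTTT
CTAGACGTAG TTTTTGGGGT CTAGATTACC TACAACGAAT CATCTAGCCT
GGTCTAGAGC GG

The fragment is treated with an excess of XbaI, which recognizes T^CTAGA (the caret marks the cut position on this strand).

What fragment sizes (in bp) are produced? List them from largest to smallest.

XbaI sites (TCTAGA) start at positions 20, 39, 50, 70, 103.
XbaI cuts after the first base of each site, so after positions 20, 39, 50, 70, 103.
Linear molecule, 5 cuts → 6 fragments:
  1–20 → 20 bp
  21–39 → 19 bp
  40–50 → 11 bp
  51–70 → 20 bp
  71–103 → 33 bp
  104–112 → 9 bp
Sorted largest to smallest: 33, 20, 20, 19, 11, 9 bp.

33, 20, 20, 19, 11, 9 bp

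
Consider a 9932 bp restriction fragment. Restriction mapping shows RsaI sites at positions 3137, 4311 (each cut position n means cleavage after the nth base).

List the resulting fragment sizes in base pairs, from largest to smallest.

Linear molecule, 2 cuts → 3 fragments:
  3137 − 0 = 3137 bp
  4311 − 3137 = 1174 bp
  9932 − 4311 = 5621 bp
Sorted largest to smallest: 5621, 3137, 1174 bp.

5621, 3137, 1174 bp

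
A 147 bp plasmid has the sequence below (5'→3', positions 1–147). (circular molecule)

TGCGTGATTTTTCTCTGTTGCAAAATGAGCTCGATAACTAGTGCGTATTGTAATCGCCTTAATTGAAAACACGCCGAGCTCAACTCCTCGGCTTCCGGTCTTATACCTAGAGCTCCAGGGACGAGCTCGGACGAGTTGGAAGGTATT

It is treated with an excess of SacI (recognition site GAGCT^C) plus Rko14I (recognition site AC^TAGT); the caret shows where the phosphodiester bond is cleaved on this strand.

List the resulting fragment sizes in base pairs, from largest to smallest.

51, 42, 34, 13, 7 bp

SacI sites (GAGCTC) start at positions 27, 76, 110, 123.
SacI cuts after base 5 of each site (before the last base), so after positions 31, 80, 114, 127.
The Rko14I site (ACTAGT) starts at position 37.
Rko14I cuts after base 2 of each site, so after position 38.
Combined cut positions: 31, 38, 80, 114, 127.
Circular molecule, 5 cuts → 5 fragments:
  32–38 → 7 bp
  39–80 → 42 bp
  81–114 → 34 bp
  115–127 → 13 bp
  128–147 then 1–31 → 20 + 31 = 51 bp
Sorted largest to smallest: 51, 42, 34, 13, 7 bp.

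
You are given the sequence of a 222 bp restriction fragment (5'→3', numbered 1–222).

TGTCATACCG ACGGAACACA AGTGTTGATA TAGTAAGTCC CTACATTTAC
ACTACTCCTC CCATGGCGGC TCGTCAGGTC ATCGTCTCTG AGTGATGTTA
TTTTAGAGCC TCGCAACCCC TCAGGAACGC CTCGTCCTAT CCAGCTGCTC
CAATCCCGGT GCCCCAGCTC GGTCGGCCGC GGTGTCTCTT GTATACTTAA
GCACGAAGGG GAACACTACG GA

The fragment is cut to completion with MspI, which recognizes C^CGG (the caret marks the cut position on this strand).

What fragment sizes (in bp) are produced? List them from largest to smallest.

156, 66 bp

The MspI site (CCGG) starts at position 156.
MspI cuts after the first base of each site, so after position 156.
Linear molecule, 1 cut → 2 fragments:
  1–156 → 156 bp
  157–222 → 66 bp
Sorted largest to smallest: 156, 66 bp.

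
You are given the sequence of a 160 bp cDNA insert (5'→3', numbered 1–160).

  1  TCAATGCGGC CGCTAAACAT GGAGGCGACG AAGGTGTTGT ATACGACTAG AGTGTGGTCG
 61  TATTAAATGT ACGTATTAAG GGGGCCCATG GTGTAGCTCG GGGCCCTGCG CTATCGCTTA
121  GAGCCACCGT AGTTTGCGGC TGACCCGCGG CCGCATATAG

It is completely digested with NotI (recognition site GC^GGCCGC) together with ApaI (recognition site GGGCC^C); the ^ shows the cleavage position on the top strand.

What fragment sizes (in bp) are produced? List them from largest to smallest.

NotI sites (GCGGCCGC) start at positions 6, 147.
NotI cuts after base 2 of each site, so after positions 7, 148.
ApaI sites (GGGCCC) start at positions 82, 101.
ApaI cuts after base 5 of each site (before the last base), so after positions 86, 105.
Combined cut positions: 7, 86, 105, 148.
Linear molecule, 4 cuts → 5 fragments:
  1–7 → 7 bp
  8–86 → 79 bp
  87–105 → 19 bp
  106–148 → 43 bp
  149–160 → 12 bp
Sorted largest to smallest: 79, 43, 19, 12, 7 bp.

79, 43, 19, 12, 7 bp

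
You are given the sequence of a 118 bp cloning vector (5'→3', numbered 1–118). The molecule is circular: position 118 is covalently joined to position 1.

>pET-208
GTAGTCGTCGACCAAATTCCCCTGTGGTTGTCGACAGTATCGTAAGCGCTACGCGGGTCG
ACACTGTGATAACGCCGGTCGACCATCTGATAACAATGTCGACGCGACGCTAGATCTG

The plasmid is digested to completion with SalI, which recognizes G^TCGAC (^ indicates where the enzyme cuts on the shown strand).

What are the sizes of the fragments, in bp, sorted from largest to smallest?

27, 27, 23, 21, 20 bp

SalI sites (GTCGAC) start at positions 7, 30, 57, 78, 98.
SalI cuts after the first base of each site, so after positions 7, 30, 57, 78, 98.
Circular molecule, 5 cuts → 5 fragments:
  8–30 → 23 bp
  31–57 → 27 bp
  58–78 → 21 bp
  79–98 → 20 bp
  99–118 then 1–7 → 20 + 7 = 27 bp
Sorted largest to smallest: 27, 27, 23, 21, 20 bp.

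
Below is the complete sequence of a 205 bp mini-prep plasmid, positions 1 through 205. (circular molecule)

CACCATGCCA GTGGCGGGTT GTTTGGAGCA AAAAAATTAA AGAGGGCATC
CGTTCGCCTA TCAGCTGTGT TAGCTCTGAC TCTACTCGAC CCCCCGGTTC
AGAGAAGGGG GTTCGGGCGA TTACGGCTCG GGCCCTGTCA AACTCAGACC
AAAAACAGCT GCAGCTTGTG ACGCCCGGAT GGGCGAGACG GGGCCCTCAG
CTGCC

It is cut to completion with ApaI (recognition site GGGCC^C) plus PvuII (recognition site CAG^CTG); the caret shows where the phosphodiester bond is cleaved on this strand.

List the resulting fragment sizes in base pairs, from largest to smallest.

70, 69, 37, 24, 5 bp

ApaI sites (GGGCCC) start at positions 130, 191.
ApaI cuts after base 5 of each site (before the last base), so after positions 134, 195.
PvuII sites (CAGCTG) start at positions 62, 156, 198.
PvuII cuts after base 3 of each site, so after positions 64, 158, 200.
Combined cut positions: 64, 134, 158, 195, 200.
Circular molecule, 5 cuts → 5 fragments:
  65–134 → 70 bp
  135–158 → 24 bp
  159–195 → 37 bp
  196–200 → 5 bp
  201–205 then 1–64 → 5 + 64 = 69 bp
Sorted largest to smallest: 70, 69, 37, 24, 5 bp.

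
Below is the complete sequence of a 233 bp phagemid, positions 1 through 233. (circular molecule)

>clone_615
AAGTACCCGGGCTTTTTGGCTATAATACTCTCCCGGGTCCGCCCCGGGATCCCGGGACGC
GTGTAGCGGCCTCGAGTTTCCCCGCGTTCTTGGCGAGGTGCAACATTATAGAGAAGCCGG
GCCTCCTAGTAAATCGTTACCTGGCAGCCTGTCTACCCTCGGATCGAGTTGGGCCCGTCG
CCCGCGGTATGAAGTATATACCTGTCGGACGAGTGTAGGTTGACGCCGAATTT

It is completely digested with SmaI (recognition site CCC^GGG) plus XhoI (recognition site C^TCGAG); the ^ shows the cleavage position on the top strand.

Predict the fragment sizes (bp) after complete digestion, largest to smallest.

SmaI sites (CCCGGG) start at positions 6, 32, 43, 51.
SmaI cuts after base 3 of each site, so after positions 8, 34, 45, 53.
The XhoI site (CTCGAG) starts at position 71.
XhoI cuts after the first base of each site, so after position 71.
Combined cut positions: 8, 34, 45, 53, 71.
Circular molecule, 5 cuts → 5 fragments:
  9–34 → 26 bp
  35–45 → 11 bp
  46–53 → 8 bp
  54–71 → 18 bp
  72–233 then 1–8 → 162 + 8 = 170 bp
Sorted largest to smallest: 170, 26, 18, 11, 8 bp.

170, 26, 18, 11, 8 bp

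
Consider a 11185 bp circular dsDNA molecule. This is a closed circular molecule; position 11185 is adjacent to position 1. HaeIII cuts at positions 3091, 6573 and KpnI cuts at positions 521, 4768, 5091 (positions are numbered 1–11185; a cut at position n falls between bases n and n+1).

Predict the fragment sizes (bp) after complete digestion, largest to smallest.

Combined cut positions (sorted): 521, 3091, 4768, 5091, 6573.
Circular molecule, 5 cuts → 5 fragments:
  3091 − 521 = 2570 bp
  4768 − 3091 = 1677 bp
  5091 − 4768 = 323 bp
  6573 − 5091 = 1482 bp
  wrap: 11185 − 6573 + 521 = 5133 bp
Sorted largest to smallest: 5133, 2570, 1677, 1482, 323 bp.

5133, 2570, 1677, 1482, 323 bp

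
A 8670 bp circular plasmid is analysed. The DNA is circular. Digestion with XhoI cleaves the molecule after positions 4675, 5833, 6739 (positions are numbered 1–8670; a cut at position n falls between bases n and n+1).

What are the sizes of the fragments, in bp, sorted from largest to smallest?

6606, 1158, 906 bp

Circular molecule, 3 cuts → 3 fragments:
  5833 − 4675 = 1158 bp
  6739 − 5833 = 906 bp
  wrap: 8670 − 6739 + 4675 = 6606 bp
Sorted largest to smallest: 6606, 1158, 906 bp.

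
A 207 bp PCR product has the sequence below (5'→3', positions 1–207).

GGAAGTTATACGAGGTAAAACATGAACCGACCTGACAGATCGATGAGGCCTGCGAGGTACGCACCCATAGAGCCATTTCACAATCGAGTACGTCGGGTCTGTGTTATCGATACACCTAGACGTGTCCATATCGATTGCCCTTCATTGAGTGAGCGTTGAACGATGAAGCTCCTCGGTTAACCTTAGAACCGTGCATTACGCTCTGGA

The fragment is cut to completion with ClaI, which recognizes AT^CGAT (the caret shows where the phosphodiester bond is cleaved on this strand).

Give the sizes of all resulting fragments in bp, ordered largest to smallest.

ClaI sites (ATCGAT) start at positions 39, 106, 130.
ClaI cuts after base 2 of each site, so after positions 40, 107, 131.
Linear molecule, 3 cuts → 4 fragments:
  1–40 → 40 bp
  41–107 → 67 bp
  108–131 → 24 bp
  132–207 → 76 bp
Sorted largest to smallest: 76, 67, 40, 24 bp.

76, 67, 40, 24 bp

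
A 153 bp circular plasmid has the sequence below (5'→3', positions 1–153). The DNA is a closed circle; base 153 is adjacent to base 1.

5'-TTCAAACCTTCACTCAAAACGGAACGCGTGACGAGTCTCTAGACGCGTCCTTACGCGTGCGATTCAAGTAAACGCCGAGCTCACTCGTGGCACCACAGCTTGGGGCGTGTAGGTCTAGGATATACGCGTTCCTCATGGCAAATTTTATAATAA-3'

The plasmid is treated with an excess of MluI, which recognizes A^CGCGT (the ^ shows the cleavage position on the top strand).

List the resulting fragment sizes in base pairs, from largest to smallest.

71, 53, 19, 10 bp

MluI sites (ACGCGT) start at positions 24, 43, 53, 124.
MluI cuts after the first base of each site, so after positions 24, 43, 53, 124.
Circular molecule, 4 cuts → 4 fragments:
  25–43 → 19 bp
  44–53 → 10 bp
  54–124 → 71 bp
  125–153 then 1–24 → 29 + 24 = 53 bp
Sorted largest to smallest: 71, 53, 19, 10 bp.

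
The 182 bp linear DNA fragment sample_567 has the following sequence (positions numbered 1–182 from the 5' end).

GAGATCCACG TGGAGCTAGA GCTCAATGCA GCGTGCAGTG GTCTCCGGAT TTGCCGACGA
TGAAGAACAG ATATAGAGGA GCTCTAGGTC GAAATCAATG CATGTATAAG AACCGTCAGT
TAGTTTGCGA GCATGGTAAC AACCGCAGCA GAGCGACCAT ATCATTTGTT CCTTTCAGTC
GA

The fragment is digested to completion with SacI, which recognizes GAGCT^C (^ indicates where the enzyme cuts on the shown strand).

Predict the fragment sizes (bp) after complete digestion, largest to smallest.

99, 60, 23 bp

SacI sites (GAGCTC) start at positions 19, 79.
SacI cuts after base 5 of each site (before the last base), so after positions 23, 83.
Linear molecule, 2 cuts → 3 fragments:
  1–23 → 23 bp
  24–83 → 60 bp
  84–182 → 99 bp
Sorted largest to smallest: 99, 60, 23 bp.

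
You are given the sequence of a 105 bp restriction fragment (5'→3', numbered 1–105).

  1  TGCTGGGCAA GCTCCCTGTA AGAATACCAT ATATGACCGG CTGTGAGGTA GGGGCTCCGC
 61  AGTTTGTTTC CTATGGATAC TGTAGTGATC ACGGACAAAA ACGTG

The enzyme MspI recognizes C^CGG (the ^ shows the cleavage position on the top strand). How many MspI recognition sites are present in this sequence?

1

CCGG occurs starting at position 37.
MspI cuts at 1 site.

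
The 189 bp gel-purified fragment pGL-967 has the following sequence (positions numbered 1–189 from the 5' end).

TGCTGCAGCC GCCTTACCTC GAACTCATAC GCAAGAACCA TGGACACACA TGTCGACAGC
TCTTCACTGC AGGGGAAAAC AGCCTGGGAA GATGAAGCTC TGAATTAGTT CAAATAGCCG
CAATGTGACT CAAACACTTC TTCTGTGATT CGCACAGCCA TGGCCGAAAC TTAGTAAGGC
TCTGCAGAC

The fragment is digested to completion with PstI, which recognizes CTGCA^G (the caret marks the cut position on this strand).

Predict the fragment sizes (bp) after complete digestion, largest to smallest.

115, 64, 7, 3 bp

PstI sites (CTGCAG) start at positions 3, 67, 182.
PstI cuts after base 5 of each site (before the last base), so after positions 7, 71, 186.
Linear molecule, 3 cuts → 4 fragments:
  1–7 → 7 bp
  8–71 → 64 bp
  72–186 → 115 bp
  187–189 → 3 bp
Sorted largest to smallest: 115, 64, 7, 3 bp.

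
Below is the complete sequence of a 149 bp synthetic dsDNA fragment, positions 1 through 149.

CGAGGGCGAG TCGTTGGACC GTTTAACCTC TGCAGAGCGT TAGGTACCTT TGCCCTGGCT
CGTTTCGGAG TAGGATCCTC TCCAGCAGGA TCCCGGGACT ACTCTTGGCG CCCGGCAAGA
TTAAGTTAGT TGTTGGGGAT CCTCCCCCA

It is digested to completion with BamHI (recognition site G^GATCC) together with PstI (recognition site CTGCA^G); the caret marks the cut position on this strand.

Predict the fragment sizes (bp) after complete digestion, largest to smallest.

49, 39, 34, 15, 12 bp

BamHI sites (GGATCC) start at positions 73, 88, 137.
BamHI cuts after the first base of each site, so after positions 73, 88, 137.
The PstI site (CTGCAG) starts at position 30.
PstI cuts after base 5 of each site (before the last base), so after position 34.
Combined cut positions: 34, 73, 88, 137.
Linear molecule, 4 cuts → 5 fragments:
  1–34 → 34 bp
  35–73 → 39 bp
  74–88 → 15 bp
  89–137 → 49 bp
  138–149 → 12 bp
Sorted largest to smallest: 49, 39, 34, 15, 12 bp.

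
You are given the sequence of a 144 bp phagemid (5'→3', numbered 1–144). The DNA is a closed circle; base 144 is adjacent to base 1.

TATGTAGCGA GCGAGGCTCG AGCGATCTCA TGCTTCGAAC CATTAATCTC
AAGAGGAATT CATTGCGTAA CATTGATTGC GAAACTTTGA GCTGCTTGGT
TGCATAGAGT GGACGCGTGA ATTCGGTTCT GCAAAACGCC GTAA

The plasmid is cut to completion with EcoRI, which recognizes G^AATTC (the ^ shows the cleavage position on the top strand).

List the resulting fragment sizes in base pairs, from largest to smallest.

81, 63 bp

EcoRI sites (GAATTC) start at positions 56, 119.
EcoRI cuts after the first base of each site, so after positions 56, 119.
Circular molecule, 2 cuts → 2 fragments:
  57–119 → 63 bp
  120–144 then 1–56 → 25 + 56 = 81 bp
Sorted largest to smallest: 81, 63 bp.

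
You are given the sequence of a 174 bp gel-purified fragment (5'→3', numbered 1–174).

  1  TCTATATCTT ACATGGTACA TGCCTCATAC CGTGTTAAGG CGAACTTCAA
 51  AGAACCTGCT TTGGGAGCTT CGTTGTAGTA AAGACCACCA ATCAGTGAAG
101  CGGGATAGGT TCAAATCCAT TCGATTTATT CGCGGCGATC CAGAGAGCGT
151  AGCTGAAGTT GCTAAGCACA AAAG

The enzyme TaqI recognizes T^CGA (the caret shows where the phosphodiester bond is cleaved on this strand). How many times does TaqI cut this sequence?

TCGA occurs starting at position 121.
TaqI cuts at 1 site.

1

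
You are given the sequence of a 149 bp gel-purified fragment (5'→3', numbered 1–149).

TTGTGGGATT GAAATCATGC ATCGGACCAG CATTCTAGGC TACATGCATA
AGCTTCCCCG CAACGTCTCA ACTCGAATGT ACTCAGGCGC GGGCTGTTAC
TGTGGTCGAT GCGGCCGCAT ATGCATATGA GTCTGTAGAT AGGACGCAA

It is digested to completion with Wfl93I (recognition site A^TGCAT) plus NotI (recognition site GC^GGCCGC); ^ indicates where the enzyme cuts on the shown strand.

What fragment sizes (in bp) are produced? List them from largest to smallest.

Wfl93I sites (ATGCAT) start at positions 17, 44, 121.
Wfl93I cuts after the first base of each site, so after positions 17, 44, 121.
The NotI site (GCGGCCGC) starts at position 111.
NotI cuts after base 2 of each site, so after position 112.
Combined cut positions: 17, 44, 112, 121.
Linear molecule, 4 cuts → 5 fragments:
  1–17 → 17 bp
  18–44 → 27 bp
  45–112 → 68 bp
  113–121 → 9 bp
  122–149 → 28 bp
Sorted largest to smallest: 68, 28, 27, 17, 9 bp.

68, 28, 27, 17, 9 bp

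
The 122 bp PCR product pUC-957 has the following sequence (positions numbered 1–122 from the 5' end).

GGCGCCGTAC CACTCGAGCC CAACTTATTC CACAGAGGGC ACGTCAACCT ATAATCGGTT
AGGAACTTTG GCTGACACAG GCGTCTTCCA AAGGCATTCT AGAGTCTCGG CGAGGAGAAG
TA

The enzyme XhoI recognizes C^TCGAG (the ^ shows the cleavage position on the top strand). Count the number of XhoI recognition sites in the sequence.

1

CTCGAG occurs starting at position 13.
XhoI cuts at 1 site.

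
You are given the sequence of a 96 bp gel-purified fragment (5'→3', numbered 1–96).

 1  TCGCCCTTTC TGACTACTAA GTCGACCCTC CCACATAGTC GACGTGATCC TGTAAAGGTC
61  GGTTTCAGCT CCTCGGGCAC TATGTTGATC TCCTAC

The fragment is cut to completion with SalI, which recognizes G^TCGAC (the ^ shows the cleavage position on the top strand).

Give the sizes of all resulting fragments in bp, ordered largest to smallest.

58, 21, 17 bp

SalI sites (GTCGAC) start at positions 21, 38.
SalI cuts after the first base of each site, so after positions 21, 38.
Linear molecule, 2 cuts → 3 fragments:
  1–21 → 21 bp
  22–38 → 17 bp
  39–96 → 58 bp
Sorted largest to smallest: 58, 21, 17 bp.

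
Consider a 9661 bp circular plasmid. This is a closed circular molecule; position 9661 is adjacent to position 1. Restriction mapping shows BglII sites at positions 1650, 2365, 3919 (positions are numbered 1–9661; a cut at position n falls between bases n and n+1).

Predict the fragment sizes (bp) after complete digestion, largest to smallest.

Circular molecule, 3 cuts → 3 fragments:
  2365 − 1650 = 715 bp
  3919 − 2365 = 1554 bp
  wrap: 9661 − 3919 + 1650 = 7392 bp
Sorted largest to smallest: 7392, 1554, 715 bp.

7392, 1554, 715 bp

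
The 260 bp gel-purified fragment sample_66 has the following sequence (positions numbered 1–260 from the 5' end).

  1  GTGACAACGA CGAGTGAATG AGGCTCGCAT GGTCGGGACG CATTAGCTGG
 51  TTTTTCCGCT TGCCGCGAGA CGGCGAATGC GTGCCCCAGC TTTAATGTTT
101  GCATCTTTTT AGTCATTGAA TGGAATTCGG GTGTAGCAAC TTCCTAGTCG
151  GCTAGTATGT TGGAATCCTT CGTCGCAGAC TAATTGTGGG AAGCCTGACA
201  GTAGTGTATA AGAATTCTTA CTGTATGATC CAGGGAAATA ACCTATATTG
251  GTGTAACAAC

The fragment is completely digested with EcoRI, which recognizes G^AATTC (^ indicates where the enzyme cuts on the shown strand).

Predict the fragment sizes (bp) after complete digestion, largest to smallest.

EcoRI sites (GAATTC) start at positions 123, 212.
EcoRI cuts after the first base of each site, so after positions 123, 212.
Linear molecule, 2 cuts → 3 fragments:
  1–123 → 123 bp
  124–212 → 89 bp
  213–260 → 48 bp
Sorted largest to smallest: 123, 89, 48 bp.

123, 89, 48 bp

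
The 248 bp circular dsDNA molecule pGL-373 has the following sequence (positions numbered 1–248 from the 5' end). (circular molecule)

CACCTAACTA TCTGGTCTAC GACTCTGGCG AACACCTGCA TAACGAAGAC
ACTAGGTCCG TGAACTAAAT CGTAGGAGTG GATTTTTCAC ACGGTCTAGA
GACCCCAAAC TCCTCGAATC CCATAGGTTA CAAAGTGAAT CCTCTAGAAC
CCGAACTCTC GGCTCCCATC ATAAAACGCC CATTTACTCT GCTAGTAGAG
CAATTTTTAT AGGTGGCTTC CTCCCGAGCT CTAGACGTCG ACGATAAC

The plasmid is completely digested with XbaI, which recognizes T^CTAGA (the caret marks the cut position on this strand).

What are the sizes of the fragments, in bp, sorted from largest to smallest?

113, 87, 48 bp

XbaI sites (TCTAGA) start at positions 95, 143, 230.
XbaI cuts after the first base of each site, so after positions 95, 143, 230.
Circular molecule, 3 cuts → 3 fragments:
  96–143 → 48 bp
  144–230 → 87 bp
  231–248 then 1–95 → 18 + 95 = 113 bp
Sorted largest to smallest: 113, 87, 48 bp.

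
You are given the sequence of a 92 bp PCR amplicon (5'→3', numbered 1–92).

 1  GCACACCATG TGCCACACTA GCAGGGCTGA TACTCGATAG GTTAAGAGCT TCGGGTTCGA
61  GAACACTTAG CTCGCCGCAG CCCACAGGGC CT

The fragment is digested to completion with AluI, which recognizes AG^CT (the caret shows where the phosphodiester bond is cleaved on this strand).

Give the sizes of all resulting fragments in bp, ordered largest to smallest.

AluI sites (AGCT) start at positions 47, 69.
AluI cuts after base 2 of each site, so after positions 48, 70.
Linear molecule, 2 cuts → 3 fragments:
  1–48 → 48 bp
  49–70 → 22 bp
  71–92 → 22 bp
Sorted largest to smallest: 48, 22, 22 bp.

48, 22, 22 bp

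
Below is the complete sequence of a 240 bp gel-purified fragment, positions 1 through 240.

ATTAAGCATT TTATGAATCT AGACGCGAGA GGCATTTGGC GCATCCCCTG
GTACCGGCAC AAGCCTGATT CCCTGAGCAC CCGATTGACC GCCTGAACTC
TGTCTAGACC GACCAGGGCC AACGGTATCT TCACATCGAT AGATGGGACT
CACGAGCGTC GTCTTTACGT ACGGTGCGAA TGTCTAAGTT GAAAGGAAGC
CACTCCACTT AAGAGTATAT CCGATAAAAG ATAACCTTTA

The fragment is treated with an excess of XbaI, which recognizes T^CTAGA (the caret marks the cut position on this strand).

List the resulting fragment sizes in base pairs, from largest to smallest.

137, 85, 18 bp

XbaI sites (TCTAGA) start at positions 18, 103.
XbaI cuts after the first base of each site, so after positions 18, 103.
Linear molecule, 2 cuts → 3 fragments:
  1–18 → 18 bp
  19–103 → 85 bp
  104–240 → 137 bp
Sorted largest to smallest: 137, 85, 18 bp.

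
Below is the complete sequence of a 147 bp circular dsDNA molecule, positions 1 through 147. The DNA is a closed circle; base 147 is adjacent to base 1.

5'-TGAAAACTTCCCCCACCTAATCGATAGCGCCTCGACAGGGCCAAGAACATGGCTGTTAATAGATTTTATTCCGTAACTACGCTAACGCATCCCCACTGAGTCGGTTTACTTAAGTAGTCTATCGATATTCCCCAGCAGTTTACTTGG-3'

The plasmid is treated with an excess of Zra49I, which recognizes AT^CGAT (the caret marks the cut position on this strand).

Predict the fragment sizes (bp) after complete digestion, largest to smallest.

Zra49I sites (ATCGAT) start at positions 20, 121.
Zra49I cuts after base 2 of each site, so after positions 21, 122.
Circular molecule, 2 cuts → 2 fragments:
  22–122 → 101 bp
  123–147 then 1–21 → 25 + 21 = 46 bp
Sorted largest to smallest: 101, 46 bp.

101, 46 bp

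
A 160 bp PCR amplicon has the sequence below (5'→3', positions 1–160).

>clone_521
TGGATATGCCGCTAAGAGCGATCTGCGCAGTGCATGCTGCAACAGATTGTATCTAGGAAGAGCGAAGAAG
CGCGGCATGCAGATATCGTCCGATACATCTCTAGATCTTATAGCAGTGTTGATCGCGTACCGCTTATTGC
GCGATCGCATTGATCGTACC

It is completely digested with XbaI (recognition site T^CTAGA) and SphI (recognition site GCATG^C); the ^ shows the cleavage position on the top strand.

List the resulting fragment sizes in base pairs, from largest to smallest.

The XbaI site (TCTAGA) starts at position 100.
XbaI cuts after the first base of each site, so after position 100.
SphI sites (GCATGC) start at positions 32, 75.
SphI cuts after base 5 of each site (before the last base), so after positions 36, 79.
Combined cut positions: 36, 79, 100.
Linear molecule, 3 cuts → 4 fragments:
  1–36 → 36 bp
  37–79 → 43 bp
  80–100 → 21 bp
  101–160 → 60 bp
Sorted largest to smallest: 60, 43, 36, 21 bp.

60, 43, 36, 21 bp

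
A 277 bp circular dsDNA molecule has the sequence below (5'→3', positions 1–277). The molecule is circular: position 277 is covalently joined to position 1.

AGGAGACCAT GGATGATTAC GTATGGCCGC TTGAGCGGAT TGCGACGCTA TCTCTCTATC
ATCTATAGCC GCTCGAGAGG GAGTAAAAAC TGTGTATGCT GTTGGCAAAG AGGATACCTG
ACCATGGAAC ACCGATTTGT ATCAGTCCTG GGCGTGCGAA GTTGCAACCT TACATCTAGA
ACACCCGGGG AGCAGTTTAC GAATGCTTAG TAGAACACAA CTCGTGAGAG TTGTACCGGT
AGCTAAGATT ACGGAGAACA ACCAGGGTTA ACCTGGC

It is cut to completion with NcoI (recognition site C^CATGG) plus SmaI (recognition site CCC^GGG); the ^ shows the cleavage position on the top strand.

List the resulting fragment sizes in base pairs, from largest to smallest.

NcoI sites (CCATGG) start at positions 7, 122.
NcoI cuts after the first base of each site, so after positions 7, 122.
The SmaI site (CCCGGG) starts at position 184.
SmaI cuts after base 3 of each site, so after position 186.
Combined cut positions: 7, 122, 186.
Circular molecule, 3 cuts → 3 fragments:
  8–122 → 115 bp
  123–186 → 64 bp
  187–277 then 1–7 → 91 + 7 = 98 bp
Sorted largest to smallest: 115, 98, 64 bp.

115, 98, 64 bp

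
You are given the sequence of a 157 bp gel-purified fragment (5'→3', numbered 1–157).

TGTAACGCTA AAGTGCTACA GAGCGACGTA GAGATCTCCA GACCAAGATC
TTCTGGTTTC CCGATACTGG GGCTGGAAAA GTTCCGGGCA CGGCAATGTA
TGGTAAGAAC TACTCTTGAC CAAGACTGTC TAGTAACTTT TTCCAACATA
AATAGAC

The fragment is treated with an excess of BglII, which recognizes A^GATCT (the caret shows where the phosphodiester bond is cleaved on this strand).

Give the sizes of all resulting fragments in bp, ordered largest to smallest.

111, 32, 14 bp

BglII sites (AGATCT) start at positions 32, 46.
BglII cuts after the first base of each site, so after positions 32, 46.
Linear molecule, 2 cuts → 3 fragments:
  1–32 → 32 bp
  33–46 → 14 bp
  47–157 → 111 bp
Sorted largest to smallest: 111, 32, 14 bp.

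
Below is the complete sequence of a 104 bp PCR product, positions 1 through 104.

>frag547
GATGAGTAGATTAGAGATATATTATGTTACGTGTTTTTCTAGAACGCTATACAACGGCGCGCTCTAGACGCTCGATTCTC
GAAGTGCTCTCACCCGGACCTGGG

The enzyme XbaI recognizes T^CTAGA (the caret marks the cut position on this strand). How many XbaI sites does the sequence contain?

2

TCTAGA occurs starting at positions 38, 63.
XbaI cuts at 2 sites.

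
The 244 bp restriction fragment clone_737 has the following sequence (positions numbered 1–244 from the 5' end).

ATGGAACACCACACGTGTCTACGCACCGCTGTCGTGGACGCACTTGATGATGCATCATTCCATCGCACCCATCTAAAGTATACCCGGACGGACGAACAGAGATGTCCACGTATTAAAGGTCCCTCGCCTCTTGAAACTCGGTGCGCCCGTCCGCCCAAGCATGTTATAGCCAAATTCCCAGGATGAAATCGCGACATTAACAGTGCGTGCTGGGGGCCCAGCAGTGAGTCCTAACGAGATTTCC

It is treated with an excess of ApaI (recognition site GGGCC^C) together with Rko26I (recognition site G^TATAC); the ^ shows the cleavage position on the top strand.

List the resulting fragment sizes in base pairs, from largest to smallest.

140, 78, 26 bp

The ApaI site (GGGCCC) starts at position 214.
ApaI cuts after base 5 of each site (before the last base), so after position 218.
The Rko26I site (GTATAC) starts at position 78.
Rko26I cuts after the first base of each site, so after position 78.
Combined cut positions: 78, 218.
Linear molecule, 2 cuts → 3 fragments:
  1–78 → 78 bp
  79–218 → 140 bp
  219–244 → 26 bp
Sorted largest to smallest: 140, 78, 26 bp.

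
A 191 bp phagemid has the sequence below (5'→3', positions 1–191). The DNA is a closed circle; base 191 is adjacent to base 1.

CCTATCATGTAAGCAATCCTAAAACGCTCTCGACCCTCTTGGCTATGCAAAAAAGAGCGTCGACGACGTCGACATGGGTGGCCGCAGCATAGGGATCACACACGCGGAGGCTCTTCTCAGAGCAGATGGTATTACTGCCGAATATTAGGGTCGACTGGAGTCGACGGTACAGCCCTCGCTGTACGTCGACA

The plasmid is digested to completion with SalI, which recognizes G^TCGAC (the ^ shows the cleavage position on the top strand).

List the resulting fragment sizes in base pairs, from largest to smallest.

SalI sites (GTCGAC) start at positions 59, 68, 150, 160, 185.
SalI cuts after the first base of each site, so after positions 59, 68, 150, 160, 185.
Circular molecule, 5 cuts → 5 fragments:
  60–68 → 9 bp
  69–150 → 82 bp
  151–160 → 10 bp
  161–185 → 25 bp
  186–191 then 1–59 → 6 + 59 = 65 bp
Sorted largest to smallest: 82, 65, 25, 10, 9 bp.

82, 65, 25, 10, 9 bp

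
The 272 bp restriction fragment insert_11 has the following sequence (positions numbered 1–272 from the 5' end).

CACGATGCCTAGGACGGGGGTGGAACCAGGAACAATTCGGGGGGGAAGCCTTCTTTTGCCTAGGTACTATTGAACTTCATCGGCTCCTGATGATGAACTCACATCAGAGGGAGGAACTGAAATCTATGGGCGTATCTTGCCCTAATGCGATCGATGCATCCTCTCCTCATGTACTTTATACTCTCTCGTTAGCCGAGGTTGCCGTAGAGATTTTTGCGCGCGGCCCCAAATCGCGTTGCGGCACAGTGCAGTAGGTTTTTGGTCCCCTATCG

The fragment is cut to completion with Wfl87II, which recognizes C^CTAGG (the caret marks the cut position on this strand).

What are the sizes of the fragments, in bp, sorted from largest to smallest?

Wfl87II sites (CCTAGG) start at positions 8, 59.
Wfl87II cuts after the first base of each site, so after positions 8, 59.
Linear molecule, 2 cuts → 3 fragments:
  1–8 → 8 bp
  9–59 → 51 bp
  60–272 → 213 bp
Sorted largest to smallest: 213, 51, 8 bp.

213, 51, 8 bp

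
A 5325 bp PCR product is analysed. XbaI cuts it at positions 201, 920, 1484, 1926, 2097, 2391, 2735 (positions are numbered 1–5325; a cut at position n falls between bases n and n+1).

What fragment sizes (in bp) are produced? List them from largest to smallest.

2590, 719, 564, 442, 344, 294, 201, 171 bp

Linear molecule, 7 cuts → 8 fragments:
  201 − 0 = 201 bp
  920 − 201 = 719 bp
  1484 − 920 = 564 bp
  1926 − 1484 = 442 bp
  2097 − 1926 = 171 bp
  2391 − 2097 = 294 bp
  2735 − 2391 = 344 bp
  5325 − 2735 = 2590 bp
Sorted largest to smallest: 2590, 719, 564, 442, 344, 294, 201, 171 bp.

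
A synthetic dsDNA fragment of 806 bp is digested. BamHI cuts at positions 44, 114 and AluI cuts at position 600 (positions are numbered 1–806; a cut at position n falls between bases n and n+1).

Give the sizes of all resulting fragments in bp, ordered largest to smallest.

Combined cut positions (sorted): 44, 114, 600.
Linear molecule, 3 cuts → 4 fragments:
  44 − 0 = 44 bp
  114 − 44 = 70 bp
  600 − 114 = 486 bp
  806 − 600 = 206 bp
Sorted largest to smallest: 486, 206, 70, 44 bp.

486, 206, 70, 44 bp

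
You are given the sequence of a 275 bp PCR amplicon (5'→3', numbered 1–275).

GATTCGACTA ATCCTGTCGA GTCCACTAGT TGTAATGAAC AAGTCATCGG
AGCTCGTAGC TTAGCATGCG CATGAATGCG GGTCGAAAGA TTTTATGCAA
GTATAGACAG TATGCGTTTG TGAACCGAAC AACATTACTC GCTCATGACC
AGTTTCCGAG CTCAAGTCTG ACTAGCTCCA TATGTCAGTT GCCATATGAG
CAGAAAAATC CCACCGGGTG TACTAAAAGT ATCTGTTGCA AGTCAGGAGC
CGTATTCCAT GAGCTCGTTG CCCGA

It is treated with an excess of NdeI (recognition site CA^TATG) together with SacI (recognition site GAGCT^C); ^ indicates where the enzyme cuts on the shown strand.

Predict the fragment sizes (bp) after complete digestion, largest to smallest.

108, 71, 54, 18, 14, 10 bp

NdeI sites (CATATG) start at positions 179, 193.
NdeI cuts after base 2 of each site, so after positions 180, 194.
SacI sites (GAGCTC) start at positions 50, 158, 261.
SacI cuts after base 5 of each site (before the last base), so after positions 54, 162, 265.
Combined cut positions: 54, 162, 180, 194, 265.
Linear molecule, 5 cuts → 6 fragments:
  1–54 → 54 bp
  55–162 → 108 bp
  163–180 → 18 bp
  181–194 → 14 bp
  195–265 → 71 bp
  266–275 → 10 bp
Sorted largest to smallest: 108, 71, 54, 18, 14, 10 bp.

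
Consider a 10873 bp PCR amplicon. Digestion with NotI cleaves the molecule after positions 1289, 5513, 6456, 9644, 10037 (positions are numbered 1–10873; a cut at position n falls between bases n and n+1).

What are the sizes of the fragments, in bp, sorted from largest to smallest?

4224, 3188, 1289, 943, 836, 393 bp

Linear molecule, 5 cuts → 6 fragments:
  1289 − 0 = 1289 bp
  5513 − 1289 = 4224 bp
  6456 − 5513 = 943 bp
  9644 − 6456 = 3188 bp
  10037 − 9644 = 393 bp
  10873 − 10037 = 836 bp
Sorted largest to smallest: 4224, 3188, 1289, 943, 836, 393 bp.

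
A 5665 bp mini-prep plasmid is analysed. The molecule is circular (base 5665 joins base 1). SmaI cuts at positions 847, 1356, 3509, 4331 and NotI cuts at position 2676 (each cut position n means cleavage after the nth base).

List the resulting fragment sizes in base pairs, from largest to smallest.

Combined cut positions (sorted): 847, 1356, 2676, 3509, 4331.
Circular molecule, 5 cuts → 5 fragments:
  1356 − 847 = 509 bp
  2676 − 1356 = 1320 bp
  3509 − 2676 = 833 bp
  4331 − 3509 = 822 bp
  wrap: 5665 − 4331 + 847 = 2181 bp
Sorted largest to smallest: 2181, 1320, 833, 822, 509 bp.

2181, 1320, 833, 822, 509 bp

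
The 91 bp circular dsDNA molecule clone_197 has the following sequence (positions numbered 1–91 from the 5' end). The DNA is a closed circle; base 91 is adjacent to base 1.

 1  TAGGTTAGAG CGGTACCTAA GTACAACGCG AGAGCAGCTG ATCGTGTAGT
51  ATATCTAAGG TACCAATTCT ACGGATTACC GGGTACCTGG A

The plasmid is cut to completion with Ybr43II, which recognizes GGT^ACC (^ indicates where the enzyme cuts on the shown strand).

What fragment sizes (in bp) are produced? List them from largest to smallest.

47, 23, 21 bp

Ybr43II sites (GGTACC) start at positions 12, 59, 82.
Ybr43II cuts after base 3 of each site, so after positions 14, 61, 84.
Circular molecule, 3 cuts → 3 fragments:
  15–61 → 47 bp
  62–84 → 23 bp
  85–91 then 1–14 → 7 + 14 = 21 bp
Sorted largest to smallest: 47, 23, 21 bp.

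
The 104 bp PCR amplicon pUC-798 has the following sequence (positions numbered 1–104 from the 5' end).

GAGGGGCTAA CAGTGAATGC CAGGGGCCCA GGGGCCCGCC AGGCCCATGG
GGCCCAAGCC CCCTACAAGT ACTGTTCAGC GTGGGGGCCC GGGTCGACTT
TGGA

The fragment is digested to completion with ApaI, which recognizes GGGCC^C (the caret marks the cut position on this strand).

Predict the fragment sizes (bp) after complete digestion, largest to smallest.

ApaI sites (GGGCCC) start at positions 24, 32, 50, 85.
ApaI cuts after base 5 of each site (before the last base), so after positions 28, 36, 54, 89.
Linear molecule, 4 cuts → 5 fragments:
  1–28 → 28 bp
  29–36 → 8 bp
  37–54 → 18 bp
  55–89 → 35 bp
  90–104 → 15 bp
Sorted largest to smallest: 35, 28, 18, 15, 8 bp.

35, 28, 18, 15, 8 bp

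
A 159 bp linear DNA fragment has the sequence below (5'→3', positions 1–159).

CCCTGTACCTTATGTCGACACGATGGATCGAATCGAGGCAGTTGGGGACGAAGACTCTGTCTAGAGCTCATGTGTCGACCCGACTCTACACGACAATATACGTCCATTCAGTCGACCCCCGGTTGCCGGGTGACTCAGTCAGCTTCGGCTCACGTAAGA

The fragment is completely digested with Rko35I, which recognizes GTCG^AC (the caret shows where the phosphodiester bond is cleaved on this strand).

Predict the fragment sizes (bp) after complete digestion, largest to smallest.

Rko35I sites (GTCGAC) start at positions 14, 74, 111.
Rko35I cuts after base 4 of each site, so after positions 17, 77, 114.
Linear molecule, 3 cuts → 4 fragments:
  1–17 → 17 bp
  18–77 → 60 bp
  78–114 → 37 bp
  115–159 → 45 bp
Sorted largest to smallest: 60, 45, 37, 17 bp.

60, 45, 37, 17 bp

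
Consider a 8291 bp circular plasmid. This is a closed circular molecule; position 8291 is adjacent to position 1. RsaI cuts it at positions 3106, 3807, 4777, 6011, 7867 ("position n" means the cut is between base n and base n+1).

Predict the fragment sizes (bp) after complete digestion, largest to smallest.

3530, 1856, 1234, 970, 701 bp

Circular molecule, 5 cuts → 5 fragments:
  3807 − 3106 = 701 bp
  4777 − 3807 = 970 bp
  6011 − 4777 = 1234 bp
  7867 − 6011 = 1856 bp
  wrap: 8291 − 7867 + 3106 = 3530 bp
Sorted largest to smallest: 3530, 1856, 1234, 970, 701 bp.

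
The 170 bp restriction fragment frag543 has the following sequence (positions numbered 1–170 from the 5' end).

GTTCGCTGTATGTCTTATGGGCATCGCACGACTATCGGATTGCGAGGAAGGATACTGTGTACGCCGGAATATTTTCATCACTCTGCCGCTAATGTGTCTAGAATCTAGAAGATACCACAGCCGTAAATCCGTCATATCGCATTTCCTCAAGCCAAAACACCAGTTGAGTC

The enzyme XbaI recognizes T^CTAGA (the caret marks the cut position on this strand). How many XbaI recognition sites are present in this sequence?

TCTAGA occurs starting at positions 97, 104.
XbaI cuts at 2 sites.

2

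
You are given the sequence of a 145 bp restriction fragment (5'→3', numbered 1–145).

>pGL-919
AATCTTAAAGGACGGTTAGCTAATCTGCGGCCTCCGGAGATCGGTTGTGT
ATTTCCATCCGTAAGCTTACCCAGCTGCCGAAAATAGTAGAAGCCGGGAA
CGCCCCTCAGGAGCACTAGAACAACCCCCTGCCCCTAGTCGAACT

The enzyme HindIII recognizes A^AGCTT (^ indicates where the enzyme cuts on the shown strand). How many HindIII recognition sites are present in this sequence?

1

AAGCTT occurs starting at position 63.
HindIII cuts at 1 site.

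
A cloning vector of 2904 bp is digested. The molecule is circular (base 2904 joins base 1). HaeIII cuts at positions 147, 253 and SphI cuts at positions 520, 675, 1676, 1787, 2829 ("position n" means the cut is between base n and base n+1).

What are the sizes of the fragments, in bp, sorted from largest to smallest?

Combined cut positions (sorted): 147, 253, 520, 675, 1676, 1787, 2829.
Circular molecule, 7 cuts → 7 fragments:
  253 − 147 = 106 bp
  520 − 253 = 267 bp
  675 − 520 = 155 bp
  1676 − 675 = 1001 bp
  1787 − 1676 = 111 bp
  2829 − 1787 = 1042 bp
  wrap: 2904 − 2829 + 147 = 222 bp
Sorted largest to smallest: 1042, 1001, 267, 222, 155, 111, 106 bp.

1042, 1001, 267, 222, 155, 111, 106 bp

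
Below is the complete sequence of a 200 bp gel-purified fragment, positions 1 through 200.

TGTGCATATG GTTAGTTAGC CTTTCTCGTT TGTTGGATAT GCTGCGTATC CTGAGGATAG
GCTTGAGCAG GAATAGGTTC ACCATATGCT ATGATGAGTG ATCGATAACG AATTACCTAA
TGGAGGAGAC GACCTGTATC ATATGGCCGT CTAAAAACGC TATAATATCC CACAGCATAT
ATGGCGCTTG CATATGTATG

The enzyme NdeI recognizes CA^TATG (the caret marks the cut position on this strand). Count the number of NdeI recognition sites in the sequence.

4

CATATG occurs starting at positions 5, 83, 140, 191.
NdeI cuts at 4 sites.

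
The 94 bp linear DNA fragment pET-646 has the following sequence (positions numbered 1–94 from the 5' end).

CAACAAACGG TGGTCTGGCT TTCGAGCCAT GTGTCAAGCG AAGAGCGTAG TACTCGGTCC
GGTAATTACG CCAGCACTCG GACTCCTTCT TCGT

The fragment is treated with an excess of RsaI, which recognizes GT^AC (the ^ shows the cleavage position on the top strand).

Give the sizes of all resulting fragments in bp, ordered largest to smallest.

51, 43 bp

The RsaI site (GTAC) starts at position 50.
RsaI cuts after base 2 of each site, so after position 51.
Linear molecule, 1 cut → 2 fragments:
  1–51 → 51 bp
  52–94 → 43 bp
Sorted largest to smallest: 51, 43 bp.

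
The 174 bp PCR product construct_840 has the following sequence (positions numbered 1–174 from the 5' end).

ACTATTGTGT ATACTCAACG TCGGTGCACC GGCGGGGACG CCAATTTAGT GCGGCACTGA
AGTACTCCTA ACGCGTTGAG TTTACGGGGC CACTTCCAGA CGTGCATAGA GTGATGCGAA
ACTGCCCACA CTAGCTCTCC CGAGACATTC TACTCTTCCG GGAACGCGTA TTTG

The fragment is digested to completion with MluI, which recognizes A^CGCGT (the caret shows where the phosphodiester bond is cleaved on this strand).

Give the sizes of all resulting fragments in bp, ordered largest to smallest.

MluI sites (ACGCGT) start at positions 71, 164.
MluI cuts after the first base of each site, so after positions 71, 164.
Linear molecule, 2 cuts → 3 fragments:
  1–71 → 71 bp
  72–164 → 93 bp
  165–174 → 10 bp
Sorted largest to smallest: 93, 71, 10 bp.

93, 71, 10 bp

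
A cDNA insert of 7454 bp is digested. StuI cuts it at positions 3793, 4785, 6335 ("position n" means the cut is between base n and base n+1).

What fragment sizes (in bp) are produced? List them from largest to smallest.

3793, 1550, 1119, 992 bp

Linear molecule, 3 cuts → 4 fragments:
  3793 − 0 = 3793 bp
  4785 − 3793 = 992 bp
  6335 − 4785 = 1550 bp
  7454 − 6335 = 1119 bp
Sorted largest to smallest: 3793, 1550, 1119, 992 bp.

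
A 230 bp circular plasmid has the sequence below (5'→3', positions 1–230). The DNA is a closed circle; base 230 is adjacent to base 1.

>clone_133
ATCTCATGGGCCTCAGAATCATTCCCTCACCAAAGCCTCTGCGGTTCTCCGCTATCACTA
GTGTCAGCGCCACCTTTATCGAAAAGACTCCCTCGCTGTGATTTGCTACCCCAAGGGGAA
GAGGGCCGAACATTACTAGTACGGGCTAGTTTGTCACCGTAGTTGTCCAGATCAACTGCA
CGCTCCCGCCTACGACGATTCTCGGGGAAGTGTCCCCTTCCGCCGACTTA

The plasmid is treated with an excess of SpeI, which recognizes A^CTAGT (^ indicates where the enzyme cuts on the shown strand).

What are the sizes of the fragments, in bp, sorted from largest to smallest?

SpeI sites (ACTAGT) start at positions 57, 135.
SpeI cuts after the first base of each site, so after positions 57, 135.
Circular molecule, 2 cuts → 2 fragments:
  58–135 → 78 bp
  136–230 then 1–57 → 95 + 57 = 152 bp
Sorted largest to smallest: 152, 78 bp.

152, 78 bp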